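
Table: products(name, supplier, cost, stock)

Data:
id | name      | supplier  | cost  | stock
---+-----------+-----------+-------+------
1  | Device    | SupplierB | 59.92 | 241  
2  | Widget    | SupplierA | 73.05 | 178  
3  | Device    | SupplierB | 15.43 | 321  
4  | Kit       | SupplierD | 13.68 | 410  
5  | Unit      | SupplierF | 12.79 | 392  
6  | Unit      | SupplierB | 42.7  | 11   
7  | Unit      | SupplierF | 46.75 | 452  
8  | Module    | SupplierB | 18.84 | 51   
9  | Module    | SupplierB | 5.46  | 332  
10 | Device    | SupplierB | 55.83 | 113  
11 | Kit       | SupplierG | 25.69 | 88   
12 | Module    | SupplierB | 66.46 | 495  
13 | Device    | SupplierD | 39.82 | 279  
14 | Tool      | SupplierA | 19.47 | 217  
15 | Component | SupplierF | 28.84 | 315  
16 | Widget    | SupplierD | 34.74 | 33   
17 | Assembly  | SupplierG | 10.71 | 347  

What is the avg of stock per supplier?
SELECT supplier, AVG(stock) as result
FROM products
GROUP BY supplier

Result:
  SupplierA: 197.50
  SupplierB: 223.43
  SupplierD: 240.67
  SupplierF: 386.33
  SupplierG: 217.50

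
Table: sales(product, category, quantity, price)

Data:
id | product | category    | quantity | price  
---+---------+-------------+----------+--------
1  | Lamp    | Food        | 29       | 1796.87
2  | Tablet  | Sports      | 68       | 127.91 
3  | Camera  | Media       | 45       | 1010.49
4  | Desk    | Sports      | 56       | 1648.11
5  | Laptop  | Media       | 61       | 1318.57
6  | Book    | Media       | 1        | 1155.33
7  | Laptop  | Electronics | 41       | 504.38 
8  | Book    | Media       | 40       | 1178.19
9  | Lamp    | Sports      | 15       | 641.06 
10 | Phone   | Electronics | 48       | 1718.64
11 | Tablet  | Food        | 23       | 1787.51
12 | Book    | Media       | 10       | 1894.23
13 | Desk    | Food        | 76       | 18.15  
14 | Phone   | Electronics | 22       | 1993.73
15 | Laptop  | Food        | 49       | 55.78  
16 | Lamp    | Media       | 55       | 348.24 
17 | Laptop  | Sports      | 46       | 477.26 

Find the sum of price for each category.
SELECT category, SUM(price) as result
FROM sales
GROUP BY category

Result:
  Electronics: 4216.75
  Food: 3658.31
  Media: 6905.05
  Sports: 2894.34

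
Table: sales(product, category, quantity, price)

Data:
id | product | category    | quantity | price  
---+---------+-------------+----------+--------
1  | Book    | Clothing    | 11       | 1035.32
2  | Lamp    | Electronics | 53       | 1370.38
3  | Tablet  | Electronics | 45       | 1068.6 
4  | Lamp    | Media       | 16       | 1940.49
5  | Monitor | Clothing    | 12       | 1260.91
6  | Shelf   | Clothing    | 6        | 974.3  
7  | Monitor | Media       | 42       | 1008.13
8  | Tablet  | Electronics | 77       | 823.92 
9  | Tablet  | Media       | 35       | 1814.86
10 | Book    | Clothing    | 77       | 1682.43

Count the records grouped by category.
SELECT category, COUNT(*) as count
FROM sales
GROUP BY category

Result:
  Clothing: 4
  Electronics: 3
  Media: 3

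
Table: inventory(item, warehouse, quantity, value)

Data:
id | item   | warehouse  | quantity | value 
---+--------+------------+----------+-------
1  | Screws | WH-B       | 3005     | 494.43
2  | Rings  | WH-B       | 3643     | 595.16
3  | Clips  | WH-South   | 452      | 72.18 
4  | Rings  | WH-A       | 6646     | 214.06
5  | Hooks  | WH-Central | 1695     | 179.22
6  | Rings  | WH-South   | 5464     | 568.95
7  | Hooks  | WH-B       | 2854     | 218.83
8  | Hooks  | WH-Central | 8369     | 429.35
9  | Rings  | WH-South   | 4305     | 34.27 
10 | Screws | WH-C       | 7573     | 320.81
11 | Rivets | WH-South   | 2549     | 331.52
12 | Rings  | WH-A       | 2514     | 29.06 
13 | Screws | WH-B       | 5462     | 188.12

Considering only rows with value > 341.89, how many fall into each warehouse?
SELECT warehouse, COUNT(*)
FROM inventory
WHERE value > 341.89
GROUP BY warehouse

Note: WHERE filters rows before grouping.

Result:
  WH-B: 2
  WH-Central: 1
  WH-South: 1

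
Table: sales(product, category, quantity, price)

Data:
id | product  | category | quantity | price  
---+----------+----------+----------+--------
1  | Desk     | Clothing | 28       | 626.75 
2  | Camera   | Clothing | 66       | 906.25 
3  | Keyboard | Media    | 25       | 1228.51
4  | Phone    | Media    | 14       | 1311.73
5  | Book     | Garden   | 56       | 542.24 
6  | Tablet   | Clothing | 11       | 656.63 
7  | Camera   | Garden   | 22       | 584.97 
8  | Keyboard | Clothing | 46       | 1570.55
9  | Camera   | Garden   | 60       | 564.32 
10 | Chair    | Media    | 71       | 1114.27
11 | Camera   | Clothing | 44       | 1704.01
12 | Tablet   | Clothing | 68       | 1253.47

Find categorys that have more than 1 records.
SELECT category, COUNT(*) as cnt
FROM sales
GROUP BY category
HAVING COUNT(*) > 1

Result:
  Clothing: 6
  Garden: 3
  Media: 3

Note: HAVING filters groups after aggregation, WHERE filters rows before.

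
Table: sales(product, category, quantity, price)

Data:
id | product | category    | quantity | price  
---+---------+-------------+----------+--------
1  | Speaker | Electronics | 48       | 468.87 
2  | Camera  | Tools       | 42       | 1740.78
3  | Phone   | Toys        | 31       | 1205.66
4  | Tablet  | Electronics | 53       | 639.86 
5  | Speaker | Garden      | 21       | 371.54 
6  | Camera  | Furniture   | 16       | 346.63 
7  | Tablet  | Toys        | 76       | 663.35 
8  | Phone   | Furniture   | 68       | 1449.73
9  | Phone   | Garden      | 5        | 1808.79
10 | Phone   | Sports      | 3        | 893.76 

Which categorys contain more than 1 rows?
SELECT category, COUNT(*) as cnt
FROM sales
GROUP BY category
HAVING COUNT(*) > 1

Result:
  Electronics: 2
  Furniture: 2
  Garden: 2
  Toys: 2

Note: HAVING filters groups after aggregation, WHERE filters rows before.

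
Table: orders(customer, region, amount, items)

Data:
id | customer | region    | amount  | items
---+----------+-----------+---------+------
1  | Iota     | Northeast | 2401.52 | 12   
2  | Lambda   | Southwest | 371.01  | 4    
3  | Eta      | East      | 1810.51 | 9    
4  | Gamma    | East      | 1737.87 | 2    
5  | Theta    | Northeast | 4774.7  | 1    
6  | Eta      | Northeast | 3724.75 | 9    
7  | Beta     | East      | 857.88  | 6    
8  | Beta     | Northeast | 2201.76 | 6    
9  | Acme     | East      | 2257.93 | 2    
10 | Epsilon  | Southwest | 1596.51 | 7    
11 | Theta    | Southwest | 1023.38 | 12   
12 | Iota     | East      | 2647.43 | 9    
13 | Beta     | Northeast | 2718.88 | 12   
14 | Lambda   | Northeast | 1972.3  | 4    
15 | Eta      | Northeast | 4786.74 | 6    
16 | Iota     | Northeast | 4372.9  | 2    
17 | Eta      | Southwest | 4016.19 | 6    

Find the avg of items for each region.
SELECT region, AVG(items) as result
FROM orders
GROUP BY region

Result:
  East: 5.60
  Northeast: 6.50
  Southwest: 7.25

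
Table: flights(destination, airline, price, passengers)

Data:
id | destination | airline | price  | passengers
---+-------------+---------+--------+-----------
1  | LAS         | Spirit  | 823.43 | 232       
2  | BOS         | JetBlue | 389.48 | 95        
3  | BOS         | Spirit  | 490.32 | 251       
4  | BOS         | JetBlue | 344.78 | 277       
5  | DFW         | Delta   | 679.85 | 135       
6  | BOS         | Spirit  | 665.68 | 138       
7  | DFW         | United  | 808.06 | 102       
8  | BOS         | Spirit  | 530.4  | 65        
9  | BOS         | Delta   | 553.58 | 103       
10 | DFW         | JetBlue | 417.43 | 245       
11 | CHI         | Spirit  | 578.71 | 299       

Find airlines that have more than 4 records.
SELECT airline, COUNT(*) as cnt
FROM flights
GROUP BY airline
HAVING COUNT(*) > 4

Result:
  Spirit: 5

Note: HAVING filters groups after aggregation, WHERE filters rows before.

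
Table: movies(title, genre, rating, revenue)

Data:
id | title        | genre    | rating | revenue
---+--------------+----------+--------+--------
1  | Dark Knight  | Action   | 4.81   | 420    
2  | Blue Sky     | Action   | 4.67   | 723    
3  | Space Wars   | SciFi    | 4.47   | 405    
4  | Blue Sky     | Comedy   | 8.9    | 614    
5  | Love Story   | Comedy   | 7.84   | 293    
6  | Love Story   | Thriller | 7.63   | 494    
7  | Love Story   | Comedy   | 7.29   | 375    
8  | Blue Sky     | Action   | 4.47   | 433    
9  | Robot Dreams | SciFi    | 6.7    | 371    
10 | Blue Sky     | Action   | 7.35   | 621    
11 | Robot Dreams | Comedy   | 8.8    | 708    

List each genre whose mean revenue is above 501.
SELECT genre, AVG(revenue)
FROM movies
GROUP BY genre
HAVING AVG(revenue) > 501

Result:
  Action: avg=549.25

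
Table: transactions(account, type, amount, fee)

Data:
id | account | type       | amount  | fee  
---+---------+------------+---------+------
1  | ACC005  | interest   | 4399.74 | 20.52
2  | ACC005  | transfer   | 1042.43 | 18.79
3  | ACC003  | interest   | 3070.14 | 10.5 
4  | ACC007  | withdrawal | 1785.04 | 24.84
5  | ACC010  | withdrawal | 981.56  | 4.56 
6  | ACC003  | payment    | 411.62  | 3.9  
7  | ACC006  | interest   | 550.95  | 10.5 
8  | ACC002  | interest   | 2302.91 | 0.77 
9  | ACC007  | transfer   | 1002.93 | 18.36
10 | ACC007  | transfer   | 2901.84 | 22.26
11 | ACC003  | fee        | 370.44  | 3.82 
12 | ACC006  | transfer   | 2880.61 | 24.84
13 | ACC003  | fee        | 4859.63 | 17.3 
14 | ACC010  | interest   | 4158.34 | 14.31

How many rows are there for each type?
SELECT type, COUNT(*) as count
FROM transactions
GROUP BY type

Result:
  fee: 2
  interest: 5
  payment: 1
  transfer: 4
  withdrawal: 2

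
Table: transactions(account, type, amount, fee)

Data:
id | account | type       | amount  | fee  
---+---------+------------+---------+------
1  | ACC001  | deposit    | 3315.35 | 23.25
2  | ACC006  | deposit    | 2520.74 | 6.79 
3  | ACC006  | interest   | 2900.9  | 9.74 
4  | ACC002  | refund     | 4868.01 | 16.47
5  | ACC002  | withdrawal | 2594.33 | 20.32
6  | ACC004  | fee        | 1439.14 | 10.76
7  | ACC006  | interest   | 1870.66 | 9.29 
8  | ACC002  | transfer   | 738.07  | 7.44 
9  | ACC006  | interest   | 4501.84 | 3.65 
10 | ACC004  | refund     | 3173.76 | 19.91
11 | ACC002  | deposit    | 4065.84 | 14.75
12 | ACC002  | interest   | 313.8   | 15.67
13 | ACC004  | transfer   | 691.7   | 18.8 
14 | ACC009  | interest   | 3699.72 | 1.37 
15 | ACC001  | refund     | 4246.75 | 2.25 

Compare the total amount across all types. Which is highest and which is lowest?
SELECT type, SUM(amount)
FROM transactions
GROUP BY type
ORDER BY SUM(amount)

All groups:
  transfer: 1429.77
  fee: 1439.14
  withdrawal: 2594.33
  deposit: 9901.93
  refund: 12288.52
  interest: 13286.92

Highest: interest (13286.92)
Lowest: transfer (1429.77)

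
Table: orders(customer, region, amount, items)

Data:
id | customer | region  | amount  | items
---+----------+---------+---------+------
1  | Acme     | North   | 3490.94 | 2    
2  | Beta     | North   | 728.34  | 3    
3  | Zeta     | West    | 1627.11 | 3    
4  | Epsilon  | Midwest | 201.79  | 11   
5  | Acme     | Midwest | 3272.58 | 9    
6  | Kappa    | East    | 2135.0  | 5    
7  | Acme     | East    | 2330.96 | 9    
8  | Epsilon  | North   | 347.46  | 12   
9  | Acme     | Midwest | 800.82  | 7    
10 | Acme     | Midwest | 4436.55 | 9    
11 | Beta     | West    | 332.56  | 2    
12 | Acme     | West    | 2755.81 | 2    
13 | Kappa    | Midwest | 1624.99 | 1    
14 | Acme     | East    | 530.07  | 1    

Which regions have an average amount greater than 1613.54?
SELECT region, AVG(amount)
FROM orders
GROUP BY region
HAVING AVG(amount) > 1613.54

Result:
  East: avg=1665.34
  Midwest: avg=2067.35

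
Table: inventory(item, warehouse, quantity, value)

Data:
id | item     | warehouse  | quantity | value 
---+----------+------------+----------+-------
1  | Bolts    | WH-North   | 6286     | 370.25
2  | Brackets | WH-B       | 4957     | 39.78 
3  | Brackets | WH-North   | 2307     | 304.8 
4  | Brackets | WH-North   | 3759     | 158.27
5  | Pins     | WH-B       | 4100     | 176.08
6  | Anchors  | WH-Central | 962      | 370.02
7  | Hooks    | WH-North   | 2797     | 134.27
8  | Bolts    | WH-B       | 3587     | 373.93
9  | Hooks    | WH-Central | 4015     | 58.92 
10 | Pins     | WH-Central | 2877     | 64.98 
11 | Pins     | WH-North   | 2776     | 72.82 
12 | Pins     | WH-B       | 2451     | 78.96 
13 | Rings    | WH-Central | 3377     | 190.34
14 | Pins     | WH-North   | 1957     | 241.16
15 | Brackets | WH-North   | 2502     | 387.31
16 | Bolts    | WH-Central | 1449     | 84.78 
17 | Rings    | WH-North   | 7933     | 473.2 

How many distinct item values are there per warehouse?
SELECT warehouse, COUNT(DISTINCT item)
FROM inventory
GROUP BY warehouse

Result:
  WH-B: 3 distinct
  WH-Central: 5 distinct
  WH-North: 5 distinct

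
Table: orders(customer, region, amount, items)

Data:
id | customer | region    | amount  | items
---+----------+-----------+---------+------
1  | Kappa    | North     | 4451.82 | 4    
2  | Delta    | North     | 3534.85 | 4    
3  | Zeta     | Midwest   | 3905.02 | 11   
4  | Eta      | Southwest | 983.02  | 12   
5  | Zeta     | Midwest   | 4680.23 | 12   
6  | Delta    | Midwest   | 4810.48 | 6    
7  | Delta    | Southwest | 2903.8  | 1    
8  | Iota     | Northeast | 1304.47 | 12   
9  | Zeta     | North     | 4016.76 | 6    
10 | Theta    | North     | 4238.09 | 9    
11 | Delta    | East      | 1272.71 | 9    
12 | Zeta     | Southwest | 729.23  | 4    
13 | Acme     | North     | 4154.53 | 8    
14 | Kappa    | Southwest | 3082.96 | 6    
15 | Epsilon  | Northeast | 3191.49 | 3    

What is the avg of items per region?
SELECT region, AVG(items) as result
FROM orders
GROUP BY region

Result:
  East: 9.00
  Midwest: 9.67
  North: 6.20
  Northeast: 7.50
  Southwest: 5.75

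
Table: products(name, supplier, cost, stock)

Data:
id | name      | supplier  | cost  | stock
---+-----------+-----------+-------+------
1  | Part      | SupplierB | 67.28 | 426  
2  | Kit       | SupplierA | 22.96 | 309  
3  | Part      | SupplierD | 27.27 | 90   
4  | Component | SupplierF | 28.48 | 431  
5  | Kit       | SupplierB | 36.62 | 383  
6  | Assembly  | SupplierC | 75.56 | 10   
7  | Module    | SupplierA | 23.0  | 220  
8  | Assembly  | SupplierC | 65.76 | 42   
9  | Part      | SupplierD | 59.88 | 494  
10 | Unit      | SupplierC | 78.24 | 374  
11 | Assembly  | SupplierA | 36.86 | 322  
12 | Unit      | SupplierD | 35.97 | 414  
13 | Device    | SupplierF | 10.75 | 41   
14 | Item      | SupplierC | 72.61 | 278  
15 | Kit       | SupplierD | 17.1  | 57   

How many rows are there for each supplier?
SELECT supplier, COUNT(*) as count
FROM products
GROUP BY supplier

Result:
  SupplierA: 3
  SupplierB: 2
  SupplierC: 4
  SupplierD: 4
  SupplierF: 2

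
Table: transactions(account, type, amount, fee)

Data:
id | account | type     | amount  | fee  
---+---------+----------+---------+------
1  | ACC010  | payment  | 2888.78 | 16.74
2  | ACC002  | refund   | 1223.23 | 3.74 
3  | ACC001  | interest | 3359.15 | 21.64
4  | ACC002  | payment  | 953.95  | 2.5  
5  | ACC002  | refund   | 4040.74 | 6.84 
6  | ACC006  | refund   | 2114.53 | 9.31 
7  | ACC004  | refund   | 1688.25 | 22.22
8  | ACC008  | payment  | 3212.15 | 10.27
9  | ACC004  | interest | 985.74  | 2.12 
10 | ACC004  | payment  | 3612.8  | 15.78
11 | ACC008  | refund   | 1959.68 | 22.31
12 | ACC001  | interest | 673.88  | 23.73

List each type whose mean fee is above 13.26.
SELECT type, AVG(fee)
FROM transactions
GROUP BY type
HAVING AVG(fee) > 13.26

Result:
  interest: avg=15.83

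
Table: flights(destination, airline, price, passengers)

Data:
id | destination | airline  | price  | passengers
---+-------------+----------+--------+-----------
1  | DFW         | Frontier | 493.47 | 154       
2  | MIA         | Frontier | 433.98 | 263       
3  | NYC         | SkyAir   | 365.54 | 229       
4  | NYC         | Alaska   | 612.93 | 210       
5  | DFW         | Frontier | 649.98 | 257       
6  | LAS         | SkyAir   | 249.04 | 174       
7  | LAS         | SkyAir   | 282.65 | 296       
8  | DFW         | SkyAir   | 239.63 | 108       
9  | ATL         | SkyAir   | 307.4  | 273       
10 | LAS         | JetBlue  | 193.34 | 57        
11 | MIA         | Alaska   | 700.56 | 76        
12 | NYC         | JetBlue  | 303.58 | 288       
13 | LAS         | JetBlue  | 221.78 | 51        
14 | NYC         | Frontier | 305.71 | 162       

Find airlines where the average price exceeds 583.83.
SELECT airline, AVG(price)
FROM flights
GROUP BY airline
HAVING AVG(price) > 583.83

Result:
  Alaska: avg=656.75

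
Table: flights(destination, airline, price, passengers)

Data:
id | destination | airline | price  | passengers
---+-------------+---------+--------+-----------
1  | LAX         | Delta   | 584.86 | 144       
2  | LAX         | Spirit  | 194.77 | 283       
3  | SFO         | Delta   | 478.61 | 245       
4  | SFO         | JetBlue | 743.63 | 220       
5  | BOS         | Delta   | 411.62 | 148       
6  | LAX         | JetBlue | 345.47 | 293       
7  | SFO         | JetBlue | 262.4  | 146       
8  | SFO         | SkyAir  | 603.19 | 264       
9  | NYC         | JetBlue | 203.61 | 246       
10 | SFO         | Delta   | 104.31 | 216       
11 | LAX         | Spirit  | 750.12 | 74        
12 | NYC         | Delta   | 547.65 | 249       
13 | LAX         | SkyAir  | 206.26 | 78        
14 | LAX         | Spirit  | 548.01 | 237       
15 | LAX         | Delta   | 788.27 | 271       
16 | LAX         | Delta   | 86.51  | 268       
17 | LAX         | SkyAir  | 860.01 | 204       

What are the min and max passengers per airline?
SELECT airline, MIN(passengers), MAX(passengers)
FROM flights
GROUP BY airline

Result:
  Delta: min=144, max=271
  JetBlue: min=146, max=293
  SkyAir: min=78, max=264
  Spirit: min=74, max=283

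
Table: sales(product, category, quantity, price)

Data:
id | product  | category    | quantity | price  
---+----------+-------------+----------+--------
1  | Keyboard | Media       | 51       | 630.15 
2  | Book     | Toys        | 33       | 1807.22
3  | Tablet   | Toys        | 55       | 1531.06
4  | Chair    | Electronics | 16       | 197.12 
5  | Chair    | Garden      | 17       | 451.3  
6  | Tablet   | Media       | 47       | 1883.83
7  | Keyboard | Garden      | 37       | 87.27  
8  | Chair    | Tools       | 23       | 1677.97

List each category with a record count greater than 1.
SELECT category, COUNT(*) as cnt
FROM sales
GROUP BY category
HAVING COUNT(*) > 1

Result:
  Garden: 2
  Media: 2
  Toys: 2

Note: HAVING filters groups after aggregation, WHERE filters rows before.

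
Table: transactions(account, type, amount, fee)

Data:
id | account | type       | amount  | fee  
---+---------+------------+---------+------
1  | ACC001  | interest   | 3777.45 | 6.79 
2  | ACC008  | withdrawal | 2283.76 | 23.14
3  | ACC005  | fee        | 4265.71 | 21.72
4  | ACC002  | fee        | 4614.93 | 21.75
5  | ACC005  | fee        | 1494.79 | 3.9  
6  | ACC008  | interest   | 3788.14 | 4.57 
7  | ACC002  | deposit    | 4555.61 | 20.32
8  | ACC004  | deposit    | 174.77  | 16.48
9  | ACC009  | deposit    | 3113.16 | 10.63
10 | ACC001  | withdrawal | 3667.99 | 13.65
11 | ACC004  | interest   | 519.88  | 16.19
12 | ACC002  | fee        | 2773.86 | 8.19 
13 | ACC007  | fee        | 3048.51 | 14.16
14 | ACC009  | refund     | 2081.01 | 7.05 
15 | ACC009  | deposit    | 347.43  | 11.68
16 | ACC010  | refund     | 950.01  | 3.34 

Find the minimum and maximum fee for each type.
SELECT type, MIN(fee), MAX(fee)
FROM transactions
GROUP BY type

Result:
  deposit: min=10.63, max=20.32
  fee: min=3.90, max=21.75
  interest: min=4.57, max=16.19
  refund: min=3.34, max=7.05
  withdrawal: min=13.65, max=23.14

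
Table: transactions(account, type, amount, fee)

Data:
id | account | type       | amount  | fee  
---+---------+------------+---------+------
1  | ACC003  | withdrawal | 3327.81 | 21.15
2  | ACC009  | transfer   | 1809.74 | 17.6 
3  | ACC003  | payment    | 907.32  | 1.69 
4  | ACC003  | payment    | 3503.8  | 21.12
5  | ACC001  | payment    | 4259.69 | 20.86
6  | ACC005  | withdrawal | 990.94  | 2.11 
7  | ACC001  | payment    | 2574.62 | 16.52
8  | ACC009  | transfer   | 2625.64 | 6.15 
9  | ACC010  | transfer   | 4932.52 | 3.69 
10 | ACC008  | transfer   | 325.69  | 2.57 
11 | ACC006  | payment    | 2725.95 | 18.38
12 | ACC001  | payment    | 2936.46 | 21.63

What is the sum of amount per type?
SELECT type, SUM(amount) as result
FROM transactions
GROUP BY type

Result:
  payment: 16907.84
  transfer: 9693.59
  withdrawal: 4318.75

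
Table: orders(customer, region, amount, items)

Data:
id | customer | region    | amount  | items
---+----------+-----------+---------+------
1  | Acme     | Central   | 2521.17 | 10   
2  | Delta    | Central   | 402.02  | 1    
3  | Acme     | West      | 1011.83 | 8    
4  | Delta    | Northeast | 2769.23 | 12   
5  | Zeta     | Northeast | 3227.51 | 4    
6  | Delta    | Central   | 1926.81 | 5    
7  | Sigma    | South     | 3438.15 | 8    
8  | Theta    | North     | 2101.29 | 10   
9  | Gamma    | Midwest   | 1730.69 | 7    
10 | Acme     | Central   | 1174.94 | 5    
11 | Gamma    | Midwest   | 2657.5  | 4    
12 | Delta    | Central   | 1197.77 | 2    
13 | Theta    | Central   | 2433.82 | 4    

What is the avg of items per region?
SELECT region, AVG(items) as result
FROM orders
GROUP BY region

Result:
  Central: 4.50
  Midwest: 5.50
  North: 10.00
  Northeast: 8.00
  South: 8.00
  West: 8.00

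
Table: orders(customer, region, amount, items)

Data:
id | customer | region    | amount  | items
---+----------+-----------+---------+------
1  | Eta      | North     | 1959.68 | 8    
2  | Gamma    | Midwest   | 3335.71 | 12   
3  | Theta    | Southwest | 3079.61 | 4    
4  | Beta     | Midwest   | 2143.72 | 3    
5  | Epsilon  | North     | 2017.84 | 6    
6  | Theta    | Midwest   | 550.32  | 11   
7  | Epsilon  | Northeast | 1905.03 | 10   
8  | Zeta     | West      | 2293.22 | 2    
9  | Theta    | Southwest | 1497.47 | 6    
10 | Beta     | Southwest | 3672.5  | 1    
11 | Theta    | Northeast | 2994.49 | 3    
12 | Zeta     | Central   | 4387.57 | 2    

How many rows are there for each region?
SELECT region, COUNT(*) as count
FROM orders
GROUP BY region

Result:
  Central: 1
  Midwest: 3
  North: 2
  Northeast: 2
  Southwest: 3
  West: 1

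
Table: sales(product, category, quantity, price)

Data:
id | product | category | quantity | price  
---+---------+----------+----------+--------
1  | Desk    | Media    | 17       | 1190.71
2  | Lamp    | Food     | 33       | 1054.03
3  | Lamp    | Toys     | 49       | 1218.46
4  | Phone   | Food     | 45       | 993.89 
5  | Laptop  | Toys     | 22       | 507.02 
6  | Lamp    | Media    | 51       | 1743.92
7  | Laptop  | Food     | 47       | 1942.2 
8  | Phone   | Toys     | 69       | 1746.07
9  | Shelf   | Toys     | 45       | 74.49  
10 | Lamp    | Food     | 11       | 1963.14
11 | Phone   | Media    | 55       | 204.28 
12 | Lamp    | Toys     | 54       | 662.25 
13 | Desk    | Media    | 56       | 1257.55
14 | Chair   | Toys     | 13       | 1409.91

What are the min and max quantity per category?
SELECT category, MIN(quantity), MAX(quantity)
FROM sales
GROUP BY category

Result:
  Food: min=11, max=47
  Media: min=17, max=56
  Toys: min=13, max=69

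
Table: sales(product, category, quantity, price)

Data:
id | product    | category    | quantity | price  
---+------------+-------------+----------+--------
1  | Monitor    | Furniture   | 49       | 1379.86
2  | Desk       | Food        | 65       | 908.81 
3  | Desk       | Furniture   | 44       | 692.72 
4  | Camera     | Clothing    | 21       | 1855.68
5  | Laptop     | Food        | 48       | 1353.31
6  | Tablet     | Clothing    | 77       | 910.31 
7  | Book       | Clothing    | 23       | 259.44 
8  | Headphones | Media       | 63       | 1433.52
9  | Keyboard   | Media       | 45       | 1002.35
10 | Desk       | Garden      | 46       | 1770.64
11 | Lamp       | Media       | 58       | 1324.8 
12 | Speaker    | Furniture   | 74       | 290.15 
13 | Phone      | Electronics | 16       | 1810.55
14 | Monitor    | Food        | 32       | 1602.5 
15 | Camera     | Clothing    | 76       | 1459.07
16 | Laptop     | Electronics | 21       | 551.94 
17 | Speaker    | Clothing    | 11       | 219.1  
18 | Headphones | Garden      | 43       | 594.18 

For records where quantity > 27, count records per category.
SELECT category, COUNT(*)
FROM sales
WHERE quantity > 27
GROUP BY category

Note: WHERE filters rows before grouping.

Result:
  Clothing: 2
  Food: 3
  Furniture: 3
  Garden: 2
  Media: 3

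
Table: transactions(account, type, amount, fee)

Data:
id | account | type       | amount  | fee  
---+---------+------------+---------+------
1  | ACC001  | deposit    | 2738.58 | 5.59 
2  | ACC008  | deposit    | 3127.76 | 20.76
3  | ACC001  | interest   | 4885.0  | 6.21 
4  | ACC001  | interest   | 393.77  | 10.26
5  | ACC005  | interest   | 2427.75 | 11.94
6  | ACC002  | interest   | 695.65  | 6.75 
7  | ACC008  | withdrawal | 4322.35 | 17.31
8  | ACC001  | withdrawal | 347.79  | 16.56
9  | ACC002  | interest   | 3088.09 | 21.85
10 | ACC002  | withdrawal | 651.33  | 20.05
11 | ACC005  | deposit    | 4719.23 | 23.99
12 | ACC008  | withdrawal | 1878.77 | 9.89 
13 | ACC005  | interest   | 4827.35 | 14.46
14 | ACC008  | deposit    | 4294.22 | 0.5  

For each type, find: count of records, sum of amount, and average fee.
SELECT type,
       COUNT(*) as cnt,
       SUM(amount) as total_amount,
       AVG(fee) as avg_fee
FROM transactions
GROUP BY type

Result:
  deposit: 4 records, 14879.79 total amount, 12.71 avg fee
  interest: 6 records, 16317.61 total amount, 11.91 avg fee
  withdrawal: 4 records, 7200.24 total amount, 15.95 avg fee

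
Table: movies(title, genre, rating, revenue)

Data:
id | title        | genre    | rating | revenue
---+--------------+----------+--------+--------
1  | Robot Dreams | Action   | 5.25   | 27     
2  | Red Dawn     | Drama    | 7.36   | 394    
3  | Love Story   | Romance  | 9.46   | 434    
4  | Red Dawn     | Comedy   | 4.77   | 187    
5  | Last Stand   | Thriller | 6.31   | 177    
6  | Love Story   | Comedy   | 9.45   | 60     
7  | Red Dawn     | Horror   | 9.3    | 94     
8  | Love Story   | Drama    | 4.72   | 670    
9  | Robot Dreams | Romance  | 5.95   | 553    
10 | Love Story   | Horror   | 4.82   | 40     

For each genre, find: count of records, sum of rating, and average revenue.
SELECT genre,
       COUNT(*) as cnt,
       SUM(rating) as total_rating,
       AVG(revenue) as avg_revenue
FROM movies
GROUP BY genre

Result:
  Action: 1 records, 5.25 total rating, 27.00 avg revenue
  Comedy: 2 records, 14.22 total rating, 123.50 avg revenue
  Drama: 2 records, 12.08 total rating, 532.00 avg revenue
  Horror: 2 records, 14.12 total rating, 67.00 avg revenue
  Romance: 2 records, 15.41 total rating, 493.50 avg revenue
  Thriller: 1 records, 6.31 total rating, 177.00 avg revenue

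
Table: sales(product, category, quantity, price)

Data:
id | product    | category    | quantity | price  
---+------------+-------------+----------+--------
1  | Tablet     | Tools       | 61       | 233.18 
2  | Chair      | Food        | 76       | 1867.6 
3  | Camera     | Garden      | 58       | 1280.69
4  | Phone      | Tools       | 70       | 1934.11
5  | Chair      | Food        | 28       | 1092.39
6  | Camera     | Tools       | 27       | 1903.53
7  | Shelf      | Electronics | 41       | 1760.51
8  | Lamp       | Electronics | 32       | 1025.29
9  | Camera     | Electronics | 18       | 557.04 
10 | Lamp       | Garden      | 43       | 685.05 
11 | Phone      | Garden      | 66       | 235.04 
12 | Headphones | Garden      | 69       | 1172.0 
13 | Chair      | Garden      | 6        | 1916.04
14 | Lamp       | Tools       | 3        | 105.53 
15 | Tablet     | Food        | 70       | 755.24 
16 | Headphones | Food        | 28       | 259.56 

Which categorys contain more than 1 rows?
SELECT category, COUNT(*) as cnt
FROM sales
GROUP BY category
HAVING COUNT(*) > 1

Result:
  Electronics: 3
  Food: 4
  Garden: 5
  Tools: 4

Note: HAVING filters groups after aggregation, WHERE filters rows before.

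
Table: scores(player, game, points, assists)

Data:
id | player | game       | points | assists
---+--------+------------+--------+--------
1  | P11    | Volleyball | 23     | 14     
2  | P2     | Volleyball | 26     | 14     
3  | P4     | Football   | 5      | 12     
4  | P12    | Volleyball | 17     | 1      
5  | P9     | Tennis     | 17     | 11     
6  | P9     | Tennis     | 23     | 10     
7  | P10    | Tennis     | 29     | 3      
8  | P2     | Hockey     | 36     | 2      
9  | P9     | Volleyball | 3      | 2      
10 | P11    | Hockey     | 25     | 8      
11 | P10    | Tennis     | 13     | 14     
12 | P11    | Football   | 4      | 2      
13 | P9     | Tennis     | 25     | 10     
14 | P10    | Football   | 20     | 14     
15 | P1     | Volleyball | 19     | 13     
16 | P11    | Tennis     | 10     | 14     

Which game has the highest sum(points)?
SELECT game, SUM(points) as val
FROM scores
GROUP BY game
ORDER BY val DESC
LIMIT 1

Result: Tennis with sum(points) = 117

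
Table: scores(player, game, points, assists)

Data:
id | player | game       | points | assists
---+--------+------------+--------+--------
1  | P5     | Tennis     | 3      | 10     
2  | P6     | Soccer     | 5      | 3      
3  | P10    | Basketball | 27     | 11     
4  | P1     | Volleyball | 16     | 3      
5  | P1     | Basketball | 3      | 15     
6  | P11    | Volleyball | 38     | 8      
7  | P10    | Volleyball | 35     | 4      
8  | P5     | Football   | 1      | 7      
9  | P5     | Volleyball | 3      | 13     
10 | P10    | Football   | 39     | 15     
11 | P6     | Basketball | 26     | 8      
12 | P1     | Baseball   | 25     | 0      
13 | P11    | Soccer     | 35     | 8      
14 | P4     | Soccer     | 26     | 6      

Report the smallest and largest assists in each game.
SELECT game, MIN(assists), MAX(assists)
FROM scores
GROUP BY game

Result:
  Baseball: min=0, max=0
  Basketball: min=8, max=15
  Football: min=7, max=15
  Soccer: min=3, max=8
  Tennis: min=10, max=10
  Volleyball: min=3, max=13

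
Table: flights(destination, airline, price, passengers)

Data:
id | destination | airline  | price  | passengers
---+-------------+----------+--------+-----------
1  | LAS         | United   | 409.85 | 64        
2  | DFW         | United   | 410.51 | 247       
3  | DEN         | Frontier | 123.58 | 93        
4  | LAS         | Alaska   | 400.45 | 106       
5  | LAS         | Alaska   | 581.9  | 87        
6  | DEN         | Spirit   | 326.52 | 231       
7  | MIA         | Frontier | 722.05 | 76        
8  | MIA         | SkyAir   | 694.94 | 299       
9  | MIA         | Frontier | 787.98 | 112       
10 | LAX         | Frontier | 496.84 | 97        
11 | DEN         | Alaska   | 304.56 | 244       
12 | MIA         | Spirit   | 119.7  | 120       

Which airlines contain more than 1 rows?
SELECT airline, COUNT(*) as cnt
FROM flights
GROUP BY airline
HAVING COUNT(*) > 1

Result:
  Alaska: 3
  Frontier: 4
  Spirit: 2
  United: 2

Note: HAVING filters groups after aggregation, WHERE filters rows before.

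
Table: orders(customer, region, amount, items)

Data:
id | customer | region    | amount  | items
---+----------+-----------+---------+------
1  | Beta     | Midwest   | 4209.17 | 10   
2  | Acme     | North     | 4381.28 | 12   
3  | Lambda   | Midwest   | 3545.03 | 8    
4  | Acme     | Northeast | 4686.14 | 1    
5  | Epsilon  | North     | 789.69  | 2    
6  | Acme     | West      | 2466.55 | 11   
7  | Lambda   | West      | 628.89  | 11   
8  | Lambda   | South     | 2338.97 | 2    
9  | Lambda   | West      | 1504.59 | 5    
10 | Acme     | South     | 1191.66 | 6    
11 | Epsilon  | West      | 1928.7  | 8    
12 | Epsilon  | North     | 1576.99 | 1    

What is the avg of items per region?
SELECT region, AVG(items) as result
FROM orders
GROUP BY region

Result:
  Midwest: 9.00
  North: 5.00
  Northeast: 1.00
  South: 4.00
  West: 8.75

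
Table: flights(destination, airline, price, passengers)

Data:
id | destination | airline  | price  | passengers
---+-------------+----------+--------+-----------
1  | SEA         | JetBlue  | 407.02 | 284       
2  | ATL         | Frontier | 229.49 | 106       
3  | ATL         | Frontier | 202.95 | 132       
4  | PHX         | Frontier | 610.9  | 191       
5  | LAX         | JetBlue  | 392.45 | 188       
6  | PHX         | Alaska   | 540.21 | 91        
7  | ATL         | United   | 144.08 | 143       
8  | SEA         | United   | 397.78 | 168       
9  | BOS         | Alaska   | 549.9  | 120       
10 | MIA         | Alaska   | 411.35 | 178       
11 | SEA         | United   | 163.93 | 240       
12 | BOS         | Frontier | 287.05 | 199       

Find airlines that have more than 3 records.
SELECT airline, COUNT(*) as cnt
FROM flights
GROUP BY airline
HAVING COUNT(*) > 3

Result:
  Frontier: 4

Note: HAVING filters groups after aggregation, WHERE filters rows before.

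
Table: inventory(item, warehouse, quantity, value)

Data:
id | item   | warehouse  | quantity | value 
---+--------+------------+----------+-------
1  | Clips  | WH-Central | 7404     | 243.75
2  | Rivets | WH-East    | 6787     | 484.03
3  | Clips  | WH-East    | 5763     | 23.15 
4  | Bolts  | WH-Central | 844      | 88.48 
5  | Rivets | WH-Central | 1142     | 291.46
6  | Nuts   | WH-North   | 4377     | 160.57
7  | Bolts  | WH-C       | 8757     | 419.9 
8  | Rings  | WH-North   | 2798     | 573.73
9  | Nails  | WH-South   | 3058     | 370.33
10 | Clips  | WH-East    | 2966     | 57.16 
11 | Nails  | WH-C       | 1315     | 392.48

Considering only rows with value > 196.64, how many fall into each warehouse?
SELECT warehouse, COUNT(*)
FROM inventory
WHERE value > 196.64
GROUP BY warehouse

Note: WHERE filters rows before grouping.

Result:
  WH-C: 2
  WH-Central: 2
  WH-East: 1
  WH-North: 1
  WH-South: 1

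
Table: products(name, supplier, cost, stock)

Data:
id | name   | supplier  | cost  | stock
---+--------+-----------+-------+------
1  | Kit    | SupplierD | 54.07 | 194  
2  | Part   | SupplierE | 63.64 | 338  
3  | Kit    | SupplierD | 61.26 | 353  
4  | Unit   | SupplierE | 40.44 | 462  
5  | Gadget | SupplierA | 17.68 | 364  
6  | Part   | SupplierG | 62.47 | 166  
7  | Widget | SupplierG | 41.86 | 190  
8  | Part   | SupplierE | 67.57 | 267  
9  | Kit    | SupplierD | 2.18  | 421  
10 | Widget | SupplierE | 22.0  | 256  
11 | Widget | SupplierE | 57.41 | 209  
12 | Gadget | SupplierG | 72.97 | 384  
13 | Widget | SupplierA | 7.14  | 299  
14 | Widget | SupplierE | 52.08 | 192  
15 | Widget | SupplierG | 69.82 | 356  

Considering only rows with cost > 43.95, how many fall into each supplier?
SELECT supplier, COUNT(*)
FROM products
WHERE cost > 43.95
GROUP BY supplier

Note: WHERE filters rows before grouping.

Result:
  SupplierD: 2
  SupplierE: 4
  SupplierG: 3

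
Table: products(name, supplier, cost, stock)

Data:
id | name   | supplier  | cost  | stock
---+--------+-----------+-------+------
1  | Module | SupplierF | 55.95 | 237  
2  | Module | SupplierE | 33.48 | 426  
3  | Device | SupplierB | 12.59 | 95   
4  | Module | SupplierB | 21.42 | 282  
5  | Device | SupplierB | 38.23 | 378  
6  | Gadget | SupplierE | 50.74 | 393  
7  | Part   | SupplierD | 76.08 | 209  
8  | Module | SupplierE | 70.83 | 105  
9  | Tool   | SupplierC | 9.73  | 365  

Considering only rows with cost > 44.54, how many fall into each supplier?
SELECT supplier, COUNT(*)
FROM products
WHERE cost > 44.54
GROUP BY supplier

Note: WHERE filters rows before grouping.

Result:
  SupplierD: 1
  SupplierE: 2
  SupplierF: 1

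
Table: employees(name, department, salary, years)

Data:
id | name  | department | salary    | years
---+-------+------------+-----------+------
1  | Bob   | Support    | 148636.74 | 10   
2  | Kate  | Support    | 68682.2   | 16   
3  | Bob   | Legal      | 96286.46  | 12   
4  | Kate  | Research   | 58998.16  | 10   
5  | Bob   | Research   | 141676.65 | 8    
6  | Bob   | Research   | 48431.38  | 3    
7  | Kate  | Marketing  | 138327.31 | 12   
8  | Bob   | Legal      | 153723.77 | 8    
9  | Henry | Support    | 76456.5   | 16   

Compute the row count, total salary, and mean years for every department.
SELECT department,
       COUNT(*) as cnt,
       SUM(salary) as total_salary,
       AVG(years) as avg_years
FROM employees
GROUP BY department

Result:
  Legal: 2 records, 250010.23 total salary, 10.00 avg years
  Marketing: 1 records, 138327.31 total salary, 12.00 avg years
  Research: 3 records, 249106.19 total salary, 7.00 avg years
  Support: 3 records, 293775.44 total salary, 14.00 avg years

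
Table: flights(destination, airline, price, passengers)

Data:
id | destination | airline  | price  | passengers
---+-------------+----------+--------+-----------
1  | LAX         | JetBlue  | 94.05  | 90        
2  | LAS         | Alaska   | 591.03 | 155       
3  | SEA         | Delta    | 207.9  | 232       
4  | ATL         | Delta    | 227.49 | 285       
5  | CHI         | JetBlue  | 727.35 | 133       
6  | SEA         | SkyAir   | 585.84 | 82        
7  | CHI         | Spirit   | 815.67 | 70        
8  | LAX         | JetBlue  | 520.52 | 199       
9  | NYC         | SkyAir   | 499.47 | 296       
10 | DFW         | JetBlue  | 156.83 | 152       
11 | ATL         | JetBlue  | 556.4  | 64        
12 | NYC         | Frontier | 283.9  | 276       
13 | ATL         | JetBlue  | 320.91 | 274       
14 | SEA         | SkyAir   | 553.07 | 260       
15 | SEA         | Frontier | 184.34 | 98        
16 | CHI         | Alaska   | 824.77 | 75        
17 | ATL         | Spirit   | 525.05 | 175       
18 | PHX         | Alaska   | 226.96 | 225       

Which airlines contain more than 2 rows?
SELECT airline, COUNT(*) as cnt
FROM flights
GROUP BY airline
HAVING COUNT(*) > 2

Result:
  Alaska: 3
  JetBlue: 6
  SkyAir: 3

Note: HAVING filters groups after aggregation, WHERE filters rows before.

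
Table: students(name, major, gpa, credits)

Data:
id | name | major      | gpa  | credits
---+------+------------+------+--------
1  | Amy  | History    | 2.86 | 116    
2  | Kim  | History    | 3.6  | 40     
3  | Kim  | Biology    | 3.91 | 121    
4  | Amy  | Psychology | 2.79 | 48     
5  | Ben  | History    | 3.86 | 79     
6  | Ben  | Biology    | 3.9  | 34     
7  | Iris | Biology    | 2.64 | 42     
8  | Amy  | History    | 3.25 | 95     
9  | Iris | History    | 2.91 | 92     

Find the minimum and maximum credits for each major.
SELECT major, MIN(credits), MAX(credits)
FROM students
GROUP BY major

Result:
  Biology: min=34, max=121
  History: min=40, max=116
  Psychology: min=48, max=48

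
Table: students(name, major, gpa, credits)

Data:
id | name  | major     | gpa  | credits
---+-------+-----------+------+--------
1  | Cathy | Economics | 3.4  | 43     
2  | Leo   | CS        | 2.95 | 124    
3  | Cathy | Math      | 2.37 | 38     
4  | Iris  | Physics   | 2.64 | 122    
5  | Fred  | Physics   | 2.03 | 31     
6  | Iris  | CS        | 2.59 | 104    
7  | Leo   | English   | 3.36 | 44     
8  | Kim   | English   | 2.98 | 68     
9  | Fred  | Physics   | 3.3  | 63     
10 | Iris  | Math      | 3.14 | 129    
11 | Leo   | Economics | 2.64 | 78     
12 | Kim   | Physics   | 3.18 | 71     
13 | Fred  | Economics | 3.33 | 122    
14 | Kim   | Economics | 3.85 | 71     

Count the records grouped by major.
SELECT major, COUNT(*) as count
FROM students
GROUP BY major

Result:
  CS: 2
  Economics: 4
  English: 2
  Math: 2
  Physics: 4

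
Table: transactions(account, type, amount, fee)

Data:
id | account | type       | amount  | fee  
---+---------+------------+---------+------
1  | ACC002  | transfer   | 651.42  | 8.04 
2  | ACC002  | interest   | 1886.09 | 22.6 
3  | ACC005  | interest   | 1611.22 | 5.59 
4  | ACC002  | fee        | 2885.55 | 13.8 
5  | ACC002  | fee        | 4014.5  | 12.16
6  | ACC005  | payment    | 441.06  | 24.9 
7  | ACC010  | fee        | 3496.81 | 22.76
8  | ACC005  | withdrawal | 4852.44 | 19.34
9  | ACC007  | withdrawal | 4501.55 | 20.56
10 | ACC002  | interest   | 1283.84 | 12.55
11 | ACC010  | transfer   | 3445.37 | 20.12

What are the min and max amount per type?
SELECT type, MIN(amount), MAX(amount)
FROM transactions
GROUP BY type

Result:
  fee: min=2885.55, max=4014.50
  interest: min=1283.84, max=1886.09
  payment: min=441.06, max=441.06
  transfer: min=651.42, max=3445.37
  withdrawal: min=4501.55, max=4852.44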